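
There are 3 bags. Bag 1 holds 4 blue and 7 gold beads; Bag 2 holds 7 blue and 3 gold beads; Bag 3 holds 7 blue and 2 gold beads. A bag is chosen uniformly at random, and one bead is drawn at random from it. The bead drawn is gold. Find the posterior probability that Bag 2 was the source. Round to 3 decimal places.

Tabulate prior·likelihood by source: [1] prior 0.333333, lik 0.6364, product 0.2121; [2] prior 0.333333, lik 0.3, product 0.1000; [3] prior 0.333333, lik 0.2222, product 0.07407.
Normalizing constant = 0.38620; the posterior for Bag 2 is its product over the sum, 0.1000/0.38620 = 0.259.

Posterior probability ≈ 0.259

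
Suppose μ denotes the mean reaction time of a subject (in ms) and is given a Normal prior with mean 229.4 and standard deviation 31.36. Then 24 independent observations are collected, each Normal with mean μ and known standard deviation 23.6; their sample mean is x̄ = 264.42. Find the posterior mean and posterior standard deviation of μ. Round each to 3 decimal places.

Posterior mean ≈ 263.613; posterior SD ≈ 4.761

With known σ, the Normal prior is conjugate. Weight on the data is w = (n/σ²)/(n/σ² + 1/τ₀²) = 0.0430911/(0.0430911+0.00101683) = 0.97695.
Posterior mean = w·x̄ + (1−w)·μ₀ = 0.97695·264.42 + 0.023053·229.4 = 263.613. Posterior variance = 1/(0.0430911+0.00101683) = 22.6717, so SD = 4.761.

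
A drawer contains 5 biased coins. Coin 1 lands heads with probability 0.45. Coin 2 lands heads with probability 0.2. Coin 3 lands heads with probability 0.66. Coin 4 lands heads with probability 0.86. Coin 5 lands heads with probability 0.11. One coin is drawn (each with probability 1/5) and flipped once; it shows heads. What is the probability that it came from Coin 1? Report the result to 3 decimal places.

P(heads|C1) = 0.45; P(heads|C2) = 0.2; P(heads|C3) = 0.66; P(heads|C4) = 0.86; P(heads|C5) = 0.11.
Prior × likelihood for each source: 0.2·0.45=0.09000, 0.2·0.2=0.04000, 0.2·0.66=0.1320, 0.2·0.86=0.1720, 0.2·0.11=0.02200. Summing gives P(heads) = 0.45600.
P(Coin 1 | heads) = 0.09000 / 0.45600 = 0.197.

Posterior probability ≈ 0.197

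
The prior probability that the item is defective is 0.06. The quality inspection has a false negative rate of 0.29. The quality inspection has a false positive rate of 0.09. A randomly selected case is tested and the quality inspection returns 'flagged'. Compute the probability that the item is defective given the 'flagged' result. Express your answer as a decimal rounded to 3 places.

Let H be the event that the item is defective. P(H) = 0.06, so P(¬H) = 0.94. With E the 'flagged' result, P(E|H) = 0.71 and P(E|¬H) = 0.09.
P(E) = 0.71·0.06 + 0.09·0.94 = 0.042600 + 0.084600 = 0.12720.
By Bayes' theorem, P(H|E) = 0.042600 / 0.12720 = 0.335.

P(H | E) ≈ 0.335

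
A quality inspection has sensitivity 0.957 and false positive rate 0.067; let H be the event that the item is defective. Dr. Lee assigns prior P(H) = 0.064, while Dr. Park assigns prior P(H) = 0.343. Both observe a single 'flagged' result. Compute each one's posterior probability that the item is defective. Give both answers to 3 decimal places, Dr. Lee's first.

The likelihood ratio for a 'flagged' result is 0.957/0.067 = 14.284.
Dr. Lee: prior odds 0.064/0.936 = 0.068376; posterior odds 0.97666; posterior probability 0.494.
Dr. Park: prior odds 0.343/0.657 = 0.52207; posterior odds 7.4570; posterior probability 0.882.

Dr. Lee: 0.494; Dr. Park: 0.882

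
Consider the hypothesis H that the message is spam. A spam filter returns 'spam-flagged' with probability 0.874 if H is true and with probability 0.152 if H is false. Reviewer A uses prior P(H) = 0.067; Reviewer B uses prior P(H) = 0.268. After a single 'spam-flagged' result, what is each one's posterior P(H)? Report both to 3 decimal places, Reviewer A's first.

The likelihood ratio for a 'spam-flagged' result is 0.874/0.152 = 5.7500.
Reviewer A: prior odds 0.067/0.933 = 0.071811; posterior odds 0.41292; posterior probability 0.292.
Reviewer B: prior odds 0.268/0.732 = 0.36612; posterior odds 2.1052; posterior probability 0.678.

Reviewer A: 0.292; Reviewer B: 0.678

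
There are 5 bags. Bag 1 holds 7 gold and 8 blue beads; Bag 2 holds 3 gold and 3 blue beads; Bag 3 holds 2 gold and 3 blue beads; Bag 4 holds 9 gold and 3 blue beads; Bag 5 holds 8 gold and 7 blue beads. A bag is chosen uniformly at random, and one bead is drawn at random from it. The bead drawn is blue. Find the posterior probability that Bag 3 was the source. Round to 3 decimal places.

Tabulate prior·likelihood by source: [1] prior 0.2, lik 0.5333, product 0.1067; [2] prior 0.2, lik 0.5, product 0.1000; [3] prior 0.2, lik 0.6, product 0.1200; [4] prior 0.2, lik 0.25, product 0.05000; [5] prior 0.2, lik 0.4667, product 0.09333.
Normalizing constant = 0.47000; the posterior for Bag 3 is its product over the sum, 0.1200/0.47000 = 0.255.

Posterior probability ≈ 0.255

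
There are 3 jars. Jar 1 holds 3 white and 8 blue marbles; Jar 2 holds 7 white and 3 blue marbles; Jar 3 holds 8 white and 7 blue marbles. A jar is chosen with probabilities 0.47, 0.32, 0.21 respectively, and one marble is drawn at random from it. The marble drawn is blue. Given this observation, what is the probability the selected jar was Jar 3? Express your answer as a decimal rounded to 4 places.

Posterior probability ≈ 0.1829

P(blue|Jar 1) = 0.7273; P(blue|Jar 2) = 0.3; P(blue|Jar 3) = 0.4667.
Prior × likelihood for each source: 0.47·0.7273=0.3418, 0.32·0.3=0.09600, 0.21·0.4667=0.09800. Summing gives P(blue) = 0.53582.
P(Jar 3 | blue) = 0.09800 / 0.53582 = 0.1829.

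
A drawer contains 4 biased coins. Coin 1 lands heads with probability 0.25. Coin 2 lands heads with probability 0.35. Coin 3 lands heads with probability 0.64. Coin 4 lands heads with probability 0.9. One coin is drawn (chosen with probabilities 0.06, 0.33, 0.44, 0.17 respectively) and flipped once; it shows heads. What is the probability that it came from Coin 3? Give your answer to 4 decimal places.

Posterior probability ≈ 0.4983

P(heads|C1) = 0.25; P(heads|C2) = 0.35; P(heads|C3) = 0.64; P(heads|C4) = 0.9.
Prior × likelihood for each source: 0.06·0.25=0.01500, 0.33·0.35=0.1155, 0.44·0.64=0.2816, 0.17·0.9=0.1530. Summing gives P(heads) = 0.56510.
P(Coin 3 | heads) = 0.2816 / 0.56510 = 0.4983.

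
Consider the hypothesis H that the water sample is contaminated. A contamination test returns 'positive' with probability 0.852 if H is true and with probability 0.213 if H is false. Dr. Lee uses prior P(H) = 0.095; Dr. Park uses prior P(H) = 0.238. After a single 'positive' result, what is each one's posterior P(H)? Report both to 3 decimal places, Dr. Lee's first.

Dr. Lee: 0.296; Dr. Park: 0.555

The likelihood ratio for a 'positive' result is 0.852/0.213 = 4.0000.
Dr. Lee: prior odds 0.095/0.905 = 0.10497; posterior odds 0.41989; posterior probability 0.296.
Dr. Park: prior odds 0.238/0.762 = 0.31234; posterior odds 1.2493; posterior probability 0.555.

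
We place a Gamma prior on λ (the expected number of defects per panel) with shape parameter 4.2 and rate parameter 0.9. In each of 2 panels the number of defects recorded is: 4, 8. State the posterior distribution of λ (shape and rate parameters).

Total count ∑xᵢ = 12 over n = 2 panels.
Gamma is conjugate to the Poisson likelihood: posterior is Gamma(shape = 4.2+12 = 16.2, rate = 0.9+2 = 2.9).

Posterior: Gamma(shape=16.2, rate=2.9)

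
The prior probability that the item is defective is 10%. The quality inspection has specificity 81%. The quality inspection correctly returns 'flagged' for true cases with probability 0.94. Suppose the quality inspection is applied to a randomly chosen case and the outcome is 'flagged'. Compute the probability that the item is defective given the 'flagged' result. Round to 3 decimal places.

P(H | E) ≈ 0.355

Write H for 'the item is defective'. Prior odds H:¬H = 0.1/0.9 = 0.11111. For the 'flagged' outcome, the likelihood ratio is 0.94/0.19 = 4.9474.
Posterior odds = 0.11111 × 4.9474 = 0.54971, so P(H|E) = 0.54971/(1+0.54971) = 0.355.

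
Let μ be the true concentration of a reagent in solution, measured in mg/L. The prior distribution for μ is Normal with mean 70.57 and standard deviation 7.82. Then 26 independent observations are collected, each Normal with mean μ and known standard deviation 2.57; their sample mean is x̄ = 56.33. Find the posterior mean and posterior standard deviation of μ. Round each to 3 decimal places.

Posterior mean ≈ 56.389; posterior SD ≈ 0.503

Prior precision 1/τ₀² = 1/7.82² = 0.0163526; data precision n/σ² = 26/2.57² = 3.93647.
Posterior precision = 0.0163526 + 3.93647 = 3.95282, giving posterior SD = 1/√3.95282 = 0.503.
Posterior mean = (0.0163526·70.57 + 3.93647·56.33) / 3.95282 = 56.389.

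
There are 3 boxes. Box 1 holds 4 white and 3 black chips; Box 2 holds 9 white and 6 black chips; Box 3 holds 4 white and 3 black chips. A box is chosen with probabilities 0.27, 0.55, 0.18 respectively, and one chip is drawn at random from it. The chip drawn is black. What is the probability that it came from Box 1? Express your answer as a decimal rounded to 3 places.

Posterior probability ≈ 0.280

P(black|Box 1) = 0.4286; P(black|Box 2) = 0.4; P(black|Box 3) = 0.4286.
Prior × likelihood for each source: 0.27·0.4286=0.1157, 0.55·0.4=0.2200, 0.18·0.4286=0.07714. Summing gives P(black) = 0.41286.
P(Box 1 | black) = 0.1157 / 0.41286 = 0.280.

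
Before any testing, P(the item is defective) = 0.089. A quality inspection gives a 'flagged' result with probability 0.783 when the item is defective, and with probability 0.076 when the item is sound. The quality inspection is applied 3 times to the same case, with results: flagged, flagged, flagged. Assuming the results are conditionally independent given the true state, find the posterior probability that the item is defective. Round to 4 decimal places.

Let H be the event that the item is defective; start with P(H) = 0.089. P('flagged'|H) = 0.783, P('flagged'|¬H) = 0.076.
Update on result 1 ('flagged'): P(H) ← 0.783·0.0890 / (0.783·0.0890 + 0.076·0.9110) = 0.069687/0.13892 = 0.5016.
Update on result 2 ('flagged'): P(H) ← 0.783·0.5016 / (0.783·0.5016 + 0.076·0.4984) = 0.39277/0.43065 = 0.9120.
Update on result 3 ('flagged'): P(H) ← 0.783·0.9120 / (0.783·0.9120 + 0.076·0.0880) = 0.71413/0.72082 = 0.9907.

Posterior P(H) ≈ 0.9907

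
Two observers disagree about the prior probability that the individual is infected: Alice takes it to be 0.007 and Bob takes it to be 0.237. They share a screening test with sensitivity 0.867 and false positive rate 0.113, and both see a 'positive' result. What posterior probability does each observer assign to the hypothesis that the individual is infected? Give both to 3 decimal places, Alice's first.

Alice: 0.051; Bob: 0.704

The likelihood ratio for a 'positive' result is 0.867/0.113 = 7.6726.
Alice: prior odds 0.007/0.993 = 0.0070493; posterior odds 0.054087; posterior probability 0.051.
Bob: prior odds 0.237/0.763 = 0.31062; posterior odds 2.3832; posterior probability 0.704.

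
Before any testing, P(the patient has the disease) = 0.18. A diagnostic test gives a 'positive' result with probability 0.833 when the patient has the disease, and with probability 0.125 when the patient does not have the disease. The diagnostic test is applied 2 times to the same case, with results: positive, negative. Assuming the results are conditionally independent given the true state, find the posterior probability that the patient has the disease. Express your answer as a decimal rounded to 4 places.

Posterior P(H) ≈ 0.2183

Let H be the event that the patient has the disease; start with P(H) = 0.18. P('positive'|H) = 0.833, P('positive'|¬H) = 0.125.
Update on result 1 ('positive'): P(H) ← 0.833·0.1800 / (0.833·0.1800 + 0.125·0.8200) = 0.14994/0.25244 = 0.5940.
Update on result 2 ('negative'): P(H) ← 0.167·0.5940 / (0.167·0.5940 + 0.875·0.4060) = 0.099192/0.45447 = 0.2183.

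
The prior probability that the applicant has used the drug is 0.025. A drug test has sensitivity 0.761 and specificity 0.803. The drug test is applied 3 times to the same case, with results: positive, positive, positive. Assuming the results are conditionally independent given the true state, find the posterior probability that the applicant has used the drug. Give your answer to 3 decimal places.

With H the event that the applicant has used the drug, the joint likelihood of the observed sequence is P(data|H) = 0.761·0.761·0.761 = 0.44071 and P(data|¬H) = 0.197·0.197·0.197 = 0.0076454.
Bayes: P(H|data) = 0.025·0.44071 / (0.025·0.44071 + 0.975·0.0076454) = 0.011018/0.018472 = 0.5965.

Posterior P(H) ≈ 0.596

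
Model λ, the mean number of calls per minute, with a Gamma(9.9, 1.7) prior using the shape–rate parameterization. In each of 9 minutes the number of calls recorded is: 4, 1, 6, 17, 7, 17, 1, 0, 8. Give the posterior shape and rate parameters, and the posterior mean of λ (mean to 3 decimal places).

Posterior: Gamma(shape=70.9, rate=10.7); mean ≈ 6.626

The Poisson likelihood adds the total count to the shape and the number of exposure periods to the rate. Here ∑xᵢ = 61 and n = 9, so shape 9.9→70.9 and rate 1.7→10.7.
E[λ | data] = 70.9/10.7 = 6.626.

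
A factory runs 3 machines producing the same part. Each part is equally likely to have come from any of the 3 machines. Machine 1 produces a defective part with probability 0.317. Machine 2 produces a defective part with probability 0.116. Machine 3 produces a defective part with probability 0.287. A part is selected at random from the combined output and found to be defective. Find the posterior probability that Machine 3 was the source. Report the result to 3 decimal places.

P(defective|M1) = 0.317; P(defective|M2) = 0.116; P(defective|M3) = 0.287.
Prior × likelihood for each source: 0.333333·0.317=0.1057, 0.333333·0.116=0.03867, 0.333333·0.287=0.09567. Summing gives P(defective) = 0.24000.
P(Machine 3 | defective) = 0.09567 / 0.24000 = 0.399.

Posterior probability ≈ 0.399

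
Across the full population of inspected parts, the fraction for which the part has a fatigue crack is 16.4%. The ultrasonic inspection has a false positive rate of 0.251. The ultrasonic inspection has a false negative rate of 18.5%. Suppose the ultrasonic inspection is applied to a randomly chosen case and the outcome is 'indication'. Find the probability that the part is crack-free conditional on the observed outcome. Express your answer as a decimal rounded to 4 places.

Write H for 'the part has a fatigue crack'. Prior odds H:¬H = 0.164/0.836 = 0.19617. For the 'indication' outcome, the likelihood ratio is 0.815/0.251 = 3.2470.
Posterior odds = 0.19617 × 3.2470 = 0.63697, so P(H|E) = 0.63697/(1+0.63697) = 0.3891. Then P(¬H|E) = 1 − 0.3891 = 0.6109.

P(¬H | E) ≈ 0.6109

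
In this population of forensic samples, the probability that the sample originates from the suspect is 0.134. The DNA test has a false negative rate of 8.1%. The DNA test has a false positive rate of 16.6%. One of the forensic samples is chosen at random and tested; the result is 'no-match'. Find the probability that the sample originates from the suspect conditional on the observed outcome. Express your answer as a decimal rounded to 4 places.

Write H for 'the sample originates from the suspect'. Prior odds H:¬H = 0.134/0.866 = 0.15473. For the 'no-match' outcome, the likelihood ratio is 0.081/0.834 = 0.097122.
Posterior odds = 0.15473 × 0.097122 = 0.015028, so P(H|E) = 0.015028/(1+0.015028) = 0.0148.

P(H | E) ≈ 0.0148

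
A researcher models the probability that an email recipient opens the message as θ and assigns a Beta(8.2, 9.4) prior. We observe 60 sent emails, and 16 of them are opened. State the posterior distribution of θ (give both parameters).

Observing 16 successes and 44 failures updates Beta(8.2, 9.4) by adding the success and failure counts to the two shape parameters: α = 8.2+16 = 24.2, β = 9.4+44 = 53.4.

Posterior: Beta(24.2, 53.4)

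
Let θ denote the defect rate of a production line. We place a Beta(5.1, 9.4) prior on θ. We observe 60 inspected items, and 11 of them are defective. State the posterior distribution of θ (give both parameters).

Posterior: Beta(16.1, 58.4)

Observing 11 successes and 49 failures updates Beta(5.1, 9.4) by adding the success and failure counts to the two shape parameters: α = 5.1+11 = 16.1, β = 9.4+49 = 58.4.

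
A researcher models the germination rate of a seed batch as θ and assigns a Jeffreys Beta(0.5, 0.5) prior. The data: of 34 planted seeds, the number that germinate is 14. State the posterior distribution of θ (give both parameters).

Posterior: Beta(14.5, 20.5)

Observing 14 successes and 20 failures updates Beta(0.5, 0.5) by adding the success and failure counts to the two shape parameters: α = 0.5+14 = 14.5, β = 0.5+20 = 20.5.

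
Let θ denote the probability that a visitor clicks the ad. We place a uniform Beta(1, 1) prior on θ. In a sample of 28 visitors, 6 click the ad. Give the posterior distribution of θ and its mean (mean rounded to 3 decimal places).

Observing 6 successes and 22 failures updates Beta(1, 1) by adding the success and failure counts to the two shape parameters: α = 1+6 = 7, β = 1+22 = 23.
Posterior mean = α/(α+β) = 7/30 = 0.233.

Posterior: Beta(7, 23); mean ≈ 0.233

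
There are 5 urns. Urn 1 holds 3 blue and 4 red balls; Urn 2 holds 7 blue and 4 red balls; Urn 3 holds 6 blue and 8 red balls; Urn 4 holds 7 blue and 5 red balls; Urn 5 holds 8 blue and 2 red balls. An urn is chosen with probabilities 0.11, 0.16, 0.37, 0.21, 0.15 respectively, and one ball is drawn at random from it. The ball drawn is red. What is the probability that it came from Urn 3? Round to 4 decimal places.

Posterior probability ≈ 0.4699

Tabulate prior·likelihood by source: [1] prior 0.11, lik 0.5714, product 0.06286; [2] prior 0.16, lik 0.3636, product 0.05818; [3] prior 0.37, lik 0.5714, product 0.2114; [4] prior 0.21, lik 0.4167, product 0.08750; [5] prior 0.15, lik 0.2, product 0.03000.
Normalizing constant = 0.44997; the posterior for Urn 3 is its product over the sum, 0.2114/0.44997 = 0.4699.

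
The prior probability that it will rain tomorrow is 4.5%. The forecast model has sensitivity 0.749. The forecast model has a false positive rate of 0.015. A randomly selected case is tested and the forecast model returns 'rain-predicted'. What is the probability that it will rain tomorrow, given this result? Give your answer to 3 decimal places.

P(H | E) ≈ 0.702

Write H for 'it will rain tomorrow'. Prior odds H:¬H = 0.045/0.955 = 0.047120. For the 'rain-predicted' outcome, the likelihood ratio is 0.749/0.015 = 49.933.
Posterior odds = 0.047120 × 49.933 = 2.3529, so P(H|E) = 2.3529/(1+2.3529) = 0.702.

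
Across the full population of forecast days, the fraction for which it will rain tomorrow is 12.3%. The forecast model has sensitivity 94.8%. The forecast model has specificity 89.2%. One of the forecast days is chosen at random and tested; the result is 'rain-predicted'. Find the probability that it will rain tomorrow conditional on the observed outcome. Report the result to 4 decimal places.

P(H | E) ≈ 0.5518

Write H for 'it will rain tomorrow'. Prior odds H:¬H = 0.123/0.877 = 0.14025. For the 'rain-predicted' outcome, the likelihood ratio is 0.948/0.108 = 8.7778.
Posterior odds = 0.14025 × 8.7778 = 1.2311, so P(H|E) = 1.2311/(1+1.2311) = 0.5518.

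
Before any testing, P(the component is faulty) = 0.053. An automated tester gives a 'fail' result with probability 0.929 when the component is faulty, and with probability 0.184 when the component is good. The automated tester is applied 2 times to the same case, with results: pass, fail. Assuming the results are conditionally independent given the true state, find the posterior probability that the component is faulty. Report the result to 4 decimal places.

Let H be the event that the component is faulty; start with P(H) = 0.053. P('fail'|H) = 0.929, P('fail'|¬H) = 0.184.
Update on result 1 ('pass'): P(H) ← 0.071·0.0530 / (0.071·0.0530 + 0.816·0.9470) = 0.0037630/0.77651 = 0.0048.
Update on result 2 ('fail'): P(H) ← 0.929·0.0048 / (0.929·0.0048 + 0.184·0.9952) = 0.0045019/0.18761 = 0.0240.

Posterior P(H) ≈ 0.0240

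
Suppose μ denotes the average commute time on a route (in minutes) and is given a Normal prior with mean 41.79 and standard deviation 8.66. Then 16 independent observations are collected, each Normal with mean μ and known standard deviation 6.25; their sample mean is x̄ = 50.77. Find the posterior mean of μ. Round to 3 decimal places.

Prior precision 1/τ₀² = 1/8.66² = 0.0133341; data precision n/σ² = 16/6.25² = 0.409600.
Posterior precision = 0.0133341 + 0.409600 = 0.422934.
Posterior mean = (0.0133341·41.79 + 0.409600·50.77) / 0.422934 = 50.487.

Posterior mean ≈ 50.487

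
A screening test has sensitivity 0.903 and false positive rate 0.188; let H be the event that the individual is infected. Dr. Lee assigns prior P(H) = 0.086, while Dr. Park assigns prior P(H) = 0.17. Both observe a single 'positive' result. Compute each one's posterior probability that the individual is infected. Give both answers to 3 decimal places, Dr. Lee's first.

P('+'|H) = 0.903, P('+'|¬H) = 0.188.
Dr. Lee: numerator 0.903·0.086 = 0.077658; evidence = 0.077658+0.188·0.914 = 0.24949; posterior = 0.311.
Dr. Park: numerator 0.903·0.17 = 0.15351; evidence = 0.15351+0.188·0.83 = 0.30955; posterior = 0.496.

Dr. Lee: 0.311; Dr. Park: 0.496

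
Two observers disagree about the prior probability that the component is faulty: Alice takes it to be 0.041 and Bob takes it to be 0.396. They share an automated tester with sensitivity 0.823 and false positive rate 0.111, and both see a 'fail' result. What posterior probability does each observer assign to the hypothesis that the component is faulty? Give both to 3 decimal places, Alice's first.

P('+'|H) = 0.823, P('+'|¬H) = 0.111.
Alice: numerator 0.823·0.041 = 0.033743; evidence = 0.033743+0.111·0.959 = 0.14019; posterior = 0.241.
Bob: numerator 0.823·0.396 = 0.32591; evidence = 0.32591+0.111·0.604 = 0.39295; posterior = 0.829.

Alice: 0.241; Bob: 0.829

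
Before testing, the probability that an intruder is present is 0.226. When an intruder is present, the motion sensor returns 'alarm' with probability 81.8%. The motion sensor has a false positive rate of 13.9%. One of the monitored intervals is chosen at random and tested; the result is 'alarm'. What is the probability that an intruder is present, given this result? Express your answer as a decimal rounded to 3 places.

Write H for 'an intruder is present'. Prior odds H:¬H = 0.226/0.774 = 0.29199. For the 'alarm' outcome, the likelihood ratio is 0.818/0.139 = 5.8849.
Posterior odds = 0.29199 × 5.8849 = 1.7183, so P(H|E) = 1.7183/(1+1.7183) = 0.632.

P(H | E) ≈ 0.632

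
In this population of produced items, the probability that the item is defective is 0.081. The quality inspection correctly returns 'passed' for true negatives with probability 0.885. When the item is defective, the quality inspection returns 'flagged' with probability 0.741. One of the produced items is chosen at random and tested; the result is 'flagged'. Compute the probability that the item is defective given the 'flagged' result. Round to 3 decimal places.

Write H for 'the item is defective'. Prior odds H:¬H = 0.081/0.919 = 0.088139. For the 'flagged' outcome, the likelihood ratio is 0.741/0.115 = 6.4435.
Posterior odds = 0.088139 × 6.4435 = 0.56792, so P(H|E) = 0.56792/(1+0.56792) = 0.362.

P(H | E) ≈ 0.362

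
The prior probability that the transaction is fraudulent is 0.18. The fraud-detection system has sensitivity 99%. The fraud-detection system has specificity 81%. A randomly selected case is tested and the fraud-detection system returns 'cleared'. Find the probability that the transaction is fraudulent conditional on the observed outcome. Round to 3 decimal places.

Let H be the event that the transaction is fraudulent. P(H) = 0.18, so P(¬H) = 0.82. With E the 'cleared' result, P(E|H) = 0.01 and P(E|¬H) = 0.81.
P(E) = 0.01·0.18 + 0.81·0.82 = 0.0018000 + 0.66420 = 0.66600.
By Bayes' theorem, P(H|E) = 0.0018000 / 0.66600 = 0.003.

P(H | E) ≈ 0.003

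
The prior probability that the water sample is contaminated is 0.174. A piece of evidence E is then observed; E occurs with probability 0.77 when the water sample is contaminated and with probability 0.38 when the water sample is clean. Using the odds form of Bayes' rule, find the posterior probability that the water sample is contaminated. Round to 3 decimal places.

Prior odds = 0.174/(1−0.174) = 0.21065.
Likelihood ratio for E = 0.77/0.38 = 2.0263.
Posterior odds = prior odds × LR = 0.42685.
Posterior probability = odds/(1+odds) = 0.42685/1.4269 = 0.299.

Posterior probability ≈ 0.299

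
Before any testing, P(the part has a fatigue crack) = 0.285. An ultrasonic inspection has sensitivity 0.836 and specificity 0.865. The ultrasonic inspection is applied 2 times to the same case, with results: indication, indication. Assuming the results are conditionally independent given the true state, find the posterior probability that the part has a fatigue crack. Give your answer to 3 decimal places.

With H the event that the part has a fatigue crack, the joint likelihood of the observed sequence is P(data|H) = 0.836·0.836 = 0.69890 and P(data|¬H) = 0.135·0.135 = 0.018225.
Bayes: P(H|data) = 0.285·0.69890 / (0.285·0.69890 + 0.715·0.018225) = 0.19919/0.21222 = 0.9386.

Posterior P(H) ≈ 0.939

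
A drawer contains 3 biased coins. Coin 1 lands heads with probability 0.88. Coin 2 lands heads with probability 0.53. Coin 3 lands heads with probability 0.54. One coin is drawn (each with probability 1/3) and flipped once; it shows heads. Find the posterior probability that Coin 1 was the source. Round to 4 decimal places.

Posterior probability ≈ 0.4513

Tabulate prior·likelihood by source: [1] prior 0.333333, lik 0.88, product 0.2933; [2] prior 0.333333, lik 0.53, product 0.1767; [3] prior 0.333333, lik 0.54, product 0.1800.
Normalizing constant = 0.65000; the posterior for Coin 1 is its product over the sum, 0.2933/0.65000 = 0.4513.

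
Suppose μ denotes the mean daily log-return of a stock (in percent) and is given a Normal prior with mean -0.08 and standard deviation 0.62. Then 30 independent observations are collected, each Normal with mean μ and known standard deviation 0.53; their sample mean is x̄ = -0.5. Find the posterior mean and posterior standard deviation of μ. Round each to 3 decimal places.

Prior precision 1/τ₀² = 1/0.62² = 2.60146; data precision n/σ² = 30/0.53² = 106.800.
Posterior precision = 2.60146 + 106.800 = 109.401, giving posterior SD = 1/√109.401 = 0.096.
Posterior mean = (2.60146·-0.08 + 106.800·-0.5) / 109.401 = -0.490.

Posterior mean ≈ -0.490; posterior SD ≈ 0.096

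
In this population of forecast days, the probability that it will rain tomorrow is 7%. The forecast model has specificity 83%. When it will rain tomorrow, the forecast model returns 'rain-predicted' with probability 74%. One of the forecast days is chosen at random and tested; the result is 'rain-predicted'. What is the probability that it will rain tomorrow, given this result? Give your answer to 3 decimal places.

Write H for 'it will rain tomorrow'. Prior odds H:¬H = 0.07/0.93 = 0.075269. For the 'rain-predicted' outcome, the likelihood ratio is 0.74/0.17 = 4.3529.
Posterior odds = 0.075269 × 4.3529 = 0.32764, so P(H|E) = 0.32764/(1+0.32764) = 0.247.

P(H | E) ≈ 0.247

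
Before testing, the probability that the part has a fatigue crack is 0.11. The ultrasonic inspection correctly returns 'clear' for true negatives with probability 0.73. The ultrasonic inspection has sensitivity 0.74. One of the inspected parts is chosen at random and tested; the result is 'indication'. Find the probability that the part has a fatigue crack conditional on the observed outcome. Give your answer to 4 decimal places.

Let H be the event that the part has a fatigue crack. P(H) = 0.11, so P(¬H) = 0.89. With E the 'indication' result, P(E|H) = 0.74 and P(E|¬H) = 0.27.
P(E) = 0.74·0.11 + 0.27·0.89 = 0.081400 + 0.24030 = 0.32170.
By Bayes' theorem, P(H|E) = 0.081400 / 0.32170 = 0.2530.

P(H | E) ≈ 0.2530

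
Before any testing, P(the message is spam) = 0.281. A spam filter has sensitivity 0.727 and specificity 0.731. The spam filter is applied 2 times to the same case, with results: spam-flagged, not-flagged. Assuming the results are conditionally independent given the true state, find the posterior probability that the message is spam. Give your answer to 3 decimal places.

Let H be the event that the message is spam; start with P(H) = 0.281. P('spam-flagged'|H) = 0.727, P('spam-flagged'|¬H) = 0.269.
Update on result 1 ('spam-flagged'): P(H) ← 0.727·0.2810 / (0.727·0.2810 + 0.269·0.7190) = 0.20429/0.39770 = 0.5137.
Update on result 2 ('not-flagged'): P(H) ← 0.273·0.5137 / (0.273·0.5137 + 0.731·0.4863) = 0.14023/0.49574 = 0.2829.

Posterior P(H) ≈ 0.283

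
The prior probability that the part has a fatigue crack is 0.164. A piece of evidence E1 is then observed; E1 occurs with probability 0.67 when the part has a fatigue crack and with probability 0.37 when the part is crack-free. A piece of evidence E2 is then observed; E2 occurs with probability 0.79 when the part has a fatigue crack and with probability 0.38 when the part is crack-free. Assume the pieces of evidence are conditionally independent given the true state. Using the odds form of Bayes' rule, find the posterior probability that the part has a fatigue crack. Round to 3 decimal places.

Posterior probability ≈ 0.425

Prior odds = 0.164/(1−0.164) = 0.19617.
Likelihood ratio for E1 = 0.67/0.37 = 1.8108.
Likelihood ratio for E2 = 0.79/0.38 = 2.0789.
Posterior odds = prior odds × LR₁ × LR₂ = 0.73851.
Posterior probability = odds/(1+odds) = 0.73851/1.7385 = 0.425.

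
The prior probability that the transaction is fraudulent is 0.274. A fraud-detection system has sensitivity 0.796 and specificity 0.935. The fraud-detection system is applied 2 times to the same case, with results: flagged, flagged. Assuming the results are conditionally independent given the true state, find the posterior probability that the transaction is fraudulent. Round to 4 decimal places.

Posterior P(H) ≈ 0.9826

Let H be the event that the transaction is fraudulent; start with P(H) = 0.274. P('flagged'|H) = 0.796, P('flagged'|¬H) = 0.065.
Update on result 1 ('flagged'): P(H) ← 0.796·0.2740 / (0.796·0.2740 + 0.065·0.7260) = 0.21810/0.26529 = 0.8221.
Update on result 2 ('flagged'): P(H) ← 0.796·0.8221 / (0.796·0.8221 + 0.065·0.1779) = 0.65441/0.66597 = 0.9826.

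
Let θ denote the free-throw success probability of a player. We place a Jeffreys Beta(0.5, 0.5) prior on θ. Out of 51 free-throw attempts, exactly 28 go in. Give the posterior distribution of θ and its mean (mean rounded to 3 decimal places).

The binomial likelihood is conjugate to the Beta prior: with 28 successes and 23 failures, the posterior is Beta(0.5+28, 0.5+23) = Beta(28.5, 23.5).
E[θ | data] = 28.5/(28.5+23.5) = 0.548.

Posterior: Beta(28.5, 23.5); mean ≈ 0.548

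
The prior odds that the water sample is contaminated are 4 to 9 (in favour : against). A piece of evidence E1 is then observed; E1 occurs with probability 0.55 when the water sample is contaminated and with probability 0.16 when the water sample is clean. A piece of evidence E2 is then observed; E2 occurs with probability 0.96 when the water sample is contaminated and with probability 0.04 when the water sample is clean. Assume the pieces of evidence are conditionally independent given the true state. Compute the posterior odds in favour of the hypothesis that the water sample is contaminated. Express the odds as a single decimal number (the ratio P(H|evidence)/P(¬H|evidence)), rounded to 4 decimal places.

Posterior odds ≈ 36.6667

Prior odds = 4/9 = 0.44444. In log-odds, ln(0.44444) = -0.81093.
Add log likelihood ratios: ln(3.4375) + ln(24.000) = 4.4128.
Posterior log-odds = 3.6019, so posterior odds = exp(3.6019) = 36.667.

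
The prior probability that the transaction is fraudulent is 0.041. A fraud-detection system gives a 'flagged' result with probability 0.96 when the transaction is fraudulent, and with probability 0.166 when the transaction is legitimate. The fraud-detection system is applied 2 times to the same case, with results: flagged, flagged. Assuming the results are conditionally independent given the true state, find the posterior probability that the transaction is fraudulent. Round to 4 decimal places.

Posterior P(H) ≈ 0.5885

With H the event that the transaction is fraudulent, the joint likelihood of the observed sequence is P(data|H) = 0.96·0.96 = 0.92160 and P(data|¬H) = 0.166·0.166 = 0.027556.
Bayes: P(H|data) = 0.041·0.92160 / (0.041·0.92160 + 0.959·0.027556) = 0.037786/0.064212 = 0.5885.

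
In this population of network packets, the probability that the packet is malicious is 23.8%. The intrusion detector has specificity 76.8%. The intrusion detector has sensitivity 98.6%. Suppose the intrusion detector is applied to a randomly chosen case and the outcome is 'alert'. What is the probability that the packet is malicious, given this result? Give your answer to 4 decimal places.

P(H | E) ≈ 0.5703

Write H for 'the packet is malicious'. Prior odds H:¬H = 0.238/0.762 = 0.31234. For the 'alert' outcome, the likelihood ratio is 0.986/0.232 = 4.2500.
Posterior odds = 0.31234 × 4.2500 = 1.3274, so P(H|E) = 1.3274/(1+1.3274) = 0.5703.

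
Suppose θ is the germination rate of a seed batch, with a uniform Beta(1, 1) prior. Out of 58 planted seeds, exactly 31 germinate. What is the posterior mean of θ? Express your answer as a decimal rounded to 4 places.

The binomial likelihood is conjugate to the Beta prior: with 31 successes and 27 failures, the posterior is Beta(1+31, 1+27) = Beta(32, 28).
E[θ | data] = 32/(32+28) = 0.5333.

Posterior mean ≈ 0.5333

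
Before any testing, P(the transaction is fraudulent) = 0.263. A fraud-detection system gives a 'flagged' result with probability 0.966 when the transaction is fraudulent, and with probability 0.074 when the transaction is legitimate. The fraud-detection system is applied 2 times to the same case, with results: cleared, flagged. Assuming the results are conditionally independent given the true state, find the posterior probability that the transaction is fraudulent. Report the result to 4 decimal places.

With H the event that the transaction is fraudulent, the joint likelihood of the observed sequence is P(data|H) = 0.034·0.966 = 0.032844 and P(data|¬H) = 0.926·0.074 = 0.068524.
Bayes: P(H|data) = 0.263·0.032844 / (0.263·0.032844 + 0.737·0.068524) = 0.0086380/0.059140 = 0.1461.

Posterior P(H) ≈ 0.1461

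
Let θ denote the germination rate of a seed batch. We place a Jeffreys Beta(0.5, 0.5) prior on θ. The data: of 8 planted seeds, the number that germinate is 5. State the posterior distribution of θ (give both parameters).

Observing 5 successes and 3 failures updates Beta(0.5, 0.5) by adding the success and failure counts to the two shape parameters: α = 0.5+5 = 5.5, β = 0.5+3 = 3.5.

Posterior: Beta(5.5, 3.5)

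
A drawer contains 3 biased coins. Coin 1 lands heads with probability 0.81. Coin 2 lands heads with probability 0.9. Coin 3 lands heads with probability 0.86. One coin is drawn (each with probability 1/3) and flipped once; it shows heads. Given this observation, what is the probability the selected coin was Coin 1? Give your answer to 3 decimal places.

Posterior probability ≈ 0.315

P(heads|C1) = 0.81; P(heads|C2) = 0.9; P(heads|C3) = 0.86.
Prior × likelihood for each source: 0.333333·0.81=0.2700, 0.333333·0.9=0.3000, 0.333333·0.86=0.2867. Summing gives P(heads) = 0.85667.
P(Coin 1 | heads) = 0.2700 / 0.85667 = 0.315.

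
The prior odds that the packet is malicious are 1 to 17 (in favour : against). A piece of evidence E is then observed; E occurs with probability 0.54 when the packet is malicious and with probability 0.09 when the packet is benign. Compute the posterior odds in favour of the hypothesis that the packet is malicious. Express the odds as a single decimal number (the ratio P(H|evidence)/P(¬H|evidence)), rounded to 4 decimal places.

Posterior odds ≈ 0.3529

Prior odds = 1/17 = 0.058824.
Likelihood ratio for E = 0.54/0.09 = 6.0000.
Posterior odds = prior odds × LR = 0.35294.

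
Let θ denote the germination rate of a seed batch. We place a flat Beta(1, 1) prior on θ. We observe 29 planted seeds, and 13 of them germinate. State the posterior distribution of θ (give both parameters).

Observing 13 successes and 16 failures updates Beta(1, 1) by adding the success and failure counts to the two shape parameters: α = 1+13 = 14, β = 1+16 = 17.

Posterior: Beta(14, 17)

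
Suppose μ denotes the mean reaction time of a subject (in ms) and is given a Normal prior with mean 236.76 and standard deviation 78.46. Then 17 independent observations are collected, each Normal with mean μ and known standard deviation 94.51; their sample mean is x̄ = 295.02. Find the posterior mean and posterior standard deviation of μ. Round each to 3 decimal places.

Prior precision 1/τ₀² = 1/78.46² = 0.00016244; data precision n/σ² = 17/94.51² = 0.00190324.
Posterior precision = 0.00016244 + 0.00190324 = 0.00206568, giving posterior SD = 1/√0.00206568 = 22.002.
Posterior mean = (0.00016244·236.76 + 0.00190324·295.02) / 0.00206568 = 290.438.

Posterior mean ≈ 290.438; posterior SD ≈ 22.002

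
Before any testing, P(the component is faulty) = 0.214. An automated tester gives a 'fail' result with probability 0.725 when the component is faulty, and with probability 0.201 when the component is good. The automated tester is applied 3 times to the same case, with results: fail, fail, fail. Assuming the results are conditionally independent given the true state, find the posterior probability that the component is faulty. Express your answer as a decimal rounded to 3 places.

Let H be the event that the component is faulty; start with P(H) = 0.214. P('fail'|H) = 0.725, P('fail'|¬H) = 0.201.
Update on result 1 ('fail'): P(H) ← 0.725·0.2140 / (0.725·0.2140 + 0.201·0.7860) = 0.15515/0.31314 = 0.4955.
Update on result 2 ('fail'): P(H) ← 0.725·0.4955 / (0.725·0.4955 + 0.201·0.5045) = 0.35922/0.46063 = 0.7798.
Update on result 3 ('fail'): P(H) ← 0.725·0.7798 / (0.725·0.7798 + 0.201·0.2202) = 0.56539/0.60964 = 0.9274.

Posterior P(H) ≈ 0.927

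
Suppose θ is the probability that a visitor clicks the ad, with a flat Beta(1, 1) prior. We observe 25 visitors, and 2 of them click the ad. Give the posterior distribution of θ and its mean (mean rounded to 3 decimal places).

Observing 2 successes and 23 failures updates Beta(1, 1) by adding the success and failure counts to the two shape parameters: α = 1+2 = 3, β = 1+23 = 24.
E[θ | data] = 3/(3+24) = 0.111.

Posterior: Beta(3, 24); mean ≈ 0.111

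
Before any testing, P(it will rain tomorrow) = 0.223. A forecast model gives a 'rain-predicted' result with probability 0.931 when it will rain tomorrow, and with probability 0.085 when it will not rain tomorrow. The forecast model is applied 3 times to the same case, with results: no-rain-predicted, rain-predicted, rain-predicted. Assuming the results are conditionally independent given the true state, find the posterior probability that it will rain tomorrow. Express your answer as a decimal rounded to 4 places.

With H the event that it will rain tomorrow, the joint likelihood of the observed sequence is P(data|H) = 0.069·0.931·0.931 = 0.059807 and P(data|¬H) = 0.915·0.085·0.085 = 0.0066109.
Bayes: P(H|data) = 0.223·0.059807 / (0.223·0.059807 + 0.777·0.0066109) = 0.013337/0.018474 = 0.7219.

Posterior P(H) ≈ 0.7219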